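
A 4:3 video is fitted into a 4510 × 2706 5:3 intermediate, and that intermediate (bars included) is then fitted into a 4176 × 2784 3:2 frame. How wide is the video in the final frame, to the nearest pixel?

3341 px

4:3 in 4510×2706: fills the height, so the video is 3608.00 × 2706.00.
Second fit — the 5:3 canvas into 4176×2784 spans the width: 4176.00 × 2505.60 (×0.9259 from 4510×2706).
The video scales with it: width 3608.00 × 0.9259 ≈ 3340.80.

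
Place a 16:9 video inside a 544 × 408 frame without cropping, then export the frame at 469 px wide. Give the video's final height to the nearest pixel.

264 px

Fitted into 544×408, the video spans the width; its height is 544 × 9/16 ≈ 306.00 px.
Resizing to 469 px wide multiplies everything by 0.8621: 306.00 → 263.81 px.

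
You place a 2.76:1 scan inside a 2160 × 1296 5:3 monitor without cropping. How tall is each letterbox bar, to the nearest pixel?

Since 2.760 > 1.667, the scan is width-limited.
Content height = 2160 / 2.760 ≈ 782.61 px.
Leftover height: 1296 − 782.61 = 513.39 px → 256.70 each side.

257 px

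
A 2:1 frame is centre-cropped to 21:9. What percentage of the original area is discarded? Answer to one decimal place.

14.3%

21:9 is wider than 2:1, so the crop keeps the full width and trims the height.
Area ratio = (2.000)/(2.333) = 85.71%; the remaining 14.29% is cropped out.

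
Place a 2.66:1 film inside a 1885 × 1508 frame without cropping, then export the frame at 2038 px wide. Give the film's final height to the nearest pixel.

766 px

In the 1885×1508 frame the film fills the width: height = 1885 / 2.660 ≈ 708.65 px.
Scaling 1885 → 2038 is ×1.0812, so the height becomes 708.65 × 1.0812 ≈ 766.17 px.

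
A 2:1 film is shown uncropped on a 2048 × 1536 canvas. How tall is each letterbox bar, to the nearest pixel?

256 px

2:1 is wider than 4×3, so it spans the full width.
That makes the image 1024.00 px tall (2048 × 1/2).
1536 − 1024.00 = 512.00 px of bars (256.00 each).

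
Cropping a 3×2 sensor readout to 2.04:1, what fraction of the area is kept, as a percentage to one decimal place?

73.5%

2.04:1 is wider than 3×2, so the crop keeps the full width and trims the height.
(1.500)/(2.040) ≈ 0.735 of the area survives.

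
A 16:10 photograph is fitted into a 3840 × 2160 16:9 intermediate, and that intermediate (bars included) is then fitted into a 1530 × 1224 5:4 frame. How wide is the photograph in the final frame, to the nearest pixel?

1377 px

Inside the 3840×2160 canvas the photograph is height-limited at 3456.00 × 2160.00.
The 16:9 canvas is width-limited in 1530×1224, giving 1530.00 × 860.62; scale factor 0.3984.
Applying the same ×0.3984: 3456.00 → 1377.00.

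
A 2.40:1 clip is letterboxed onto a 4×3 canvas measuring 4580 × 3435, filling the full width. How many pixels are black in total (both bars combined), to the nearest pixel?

6992133 pixels

That makes the image 1908.3333 px tall (4580 / 2.400).
Leftover height: 3435 − 1908.3333 = 1526.6667 px.
That's 1526.6667 × 4580 ≈ 6992133 black pixels.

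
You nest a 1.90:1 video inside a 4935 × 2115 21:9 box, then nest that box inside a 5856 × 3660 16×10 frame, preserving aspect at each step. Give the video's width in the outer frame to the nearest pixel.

Inside the 4935×2115 canvas the video is height-limited at 4018.50 × 2115.00.
The 21:9 canvas is width-limited in 5856×3660, giving 5856.00 × 2509.71; scale factor 1.1866.
The video scales with it: width 4018.50 × 1.1866 ≈ 4768.46.

4768 px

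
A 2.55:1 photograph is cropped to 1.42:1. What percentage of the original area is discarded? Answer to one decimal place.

1.42:1 is narrower than 2.55:1, so the crop keeps the full height and trims the width.
Fraction kept = (1.420)/(2.550) ≈ 55.69%, so 44.31% is lost.

44.3%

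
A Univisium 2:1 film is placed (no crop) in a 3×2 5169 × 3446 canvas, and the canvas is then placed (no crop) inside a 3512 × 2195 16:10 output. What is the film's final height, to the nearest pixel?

1646 px

Inside the 5169×3446 canvas the film is width-limited at 5169.00 × 2584.50.
Second fit — the 3×2 canvas into 3512×2195 spans the height: 3292.50 × 2195.00 (×0.6370 from 5169×3446).
The film scales with it: height 2584.50 × 0.6370 ≈ 1646.25.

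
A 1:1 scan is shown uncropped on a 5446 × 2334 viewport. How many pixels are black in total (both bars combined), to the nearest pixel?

7263408 pixels

1:1 (1.000) < 21:9 (2.333), so the scan fills the height.
Content width = 2334 × 1/1 ≈ 2334.0000 px.
Leftover width: 5446 − 2334.0000 = 3112.0000 px.
That's 3112.0000 × 2334 ≈ 7263408 black pixels.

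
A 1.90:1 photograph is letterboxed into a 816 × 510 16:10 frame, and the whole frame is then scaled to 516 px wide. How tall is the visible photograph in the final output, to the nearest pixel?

At 816×510 the photograph is width-limited, so height = 816 / 1.900 ≈ 429.47 px.
Scaling 816 → 516 is ×0.6324, so the height becomes 429.47 × 0.6324 ≈ 271.58 px.

272 px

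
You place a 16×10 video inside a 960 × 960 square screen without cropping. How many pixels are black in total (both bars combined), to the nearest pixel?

Since 1.600 > 1.000, the video is width-limited.
Content height = 960 × 10/16 ≈ 600.0000 px.
Leftover height: 960 − 600.0000 = 360.0000 px.
That's 360.0000 × 960 ≈ 345600 black pixels.

345600 pixels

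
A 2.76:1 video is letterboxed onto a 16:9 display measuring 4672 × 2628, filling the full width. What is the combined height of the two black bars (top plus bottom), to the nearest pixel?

That makes the image 1692.75 px tall (4672 / 2.760).
Leftover height: 2628 − 1692.75 = 935.25 px.

935 px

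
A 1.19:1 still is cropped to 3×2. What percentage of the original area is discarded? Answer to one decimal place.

The width stays; only height is cut (since 3×2 is wider than 1.19:1).
Area ratio = (1.190)/(1.500) = 79.33%; the remaining 20.67% is cropped out.

20.7%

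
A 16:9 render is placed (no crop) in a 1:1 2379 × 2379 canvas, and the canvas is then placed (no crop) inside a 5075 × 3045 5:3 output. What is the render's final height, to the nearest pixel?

16:9 in 2379×2379: fills the width, so the render is 2379.00 × 1338.19.
Second fit — the 1:1 canvas into 5075×3045 spans the height: 3045.00 × 3045.00 (×1.2799 from 2379×2379).
The render scales with it: height 1338.19 × 1.2799 ≈ 1712.81.

1713 px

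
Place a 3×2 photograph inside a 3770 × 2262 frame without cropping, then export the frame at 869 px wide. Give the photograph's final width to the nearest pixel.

782 px

At 3770×2262 the photograph is height-limited, so width = 2262 × 3/2 ≈ 3393.00 px.
Resizing to 869 px wide multiplies everything by 0.2305: 3393.00 → 782.10 px.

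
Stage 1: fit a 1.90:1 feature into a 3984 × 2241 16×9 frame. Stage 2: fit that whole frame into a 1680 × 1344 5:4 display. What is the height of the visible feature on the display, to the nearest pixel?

884 px

1.90:1 in 3984×2241: fills the width, so the feature is 3984.00 × 2096.84.
16×9 in 1680×1344: fills the width, so the intermediate becomes 1680.00 × 945.00 — a scale of ×0.4217.
Applying the same ×0.4217: 2096.84 → 884.21.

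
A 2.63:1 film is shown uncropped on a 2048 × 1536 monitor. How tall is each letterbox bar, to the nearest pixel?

Since 2.630 > 1.333, the film is width-limited.
The film is 2048 / 2.630 ≈ 778.71 px tall.
1536 − 778.71 = 757.29 px of bars (378.65 each).

379 px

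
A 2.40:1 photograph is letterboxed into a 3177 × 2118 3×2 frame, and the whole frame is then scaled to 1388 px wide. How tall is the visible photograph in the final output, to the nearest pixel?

578 px

At 3177×2118 the photograph is width-limited, so height = 3177 / 2.400 ≈ 1323.75 px.
The frame scales by 1388/3177 = 0.4369; 1323.75 × 0.4369 ≈ 578.33 px.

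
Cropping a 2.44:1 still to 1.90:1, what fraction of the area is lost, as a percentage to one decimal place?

22.1%

1.90:1 is narrower than 2.44:1, so the crop keeps the full height and trims the width.
Fraction kept = (1.900)/(2.440) ≈ 77.87%, so 22.13% is lost.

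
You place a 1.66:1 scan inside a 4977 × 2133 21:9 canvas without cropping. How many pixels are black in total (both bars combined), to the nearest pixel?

3063457 pixels

1.66:1 (1.660) < 21:9 (2.333), so the scan fills the height.
The scan is 2133 × 1.660 ≈ 3540.7800 px wide.
Black = 4977 − 3540.7800 = 1436.2200 px.
That's 1436.2200 × 2133 ≈ 3063457 black pixels.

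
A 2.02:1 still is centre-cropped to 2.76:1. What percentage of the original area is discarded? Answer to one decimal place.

26.8%

The width stays; only height is cut (since 2.76:1 is wider than 2.02:1).
(2.020)/(2.760) ≈ 0.732 of the area survives, leaving 26.81% discarded.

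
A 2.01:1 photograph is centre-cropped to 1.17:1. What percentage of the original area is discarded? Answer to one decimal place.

41.8%

Going from 2.01:1 to 1.17:1 means cutting width while keeping height.
(1.170)/(2.010) ≈ 0.582 of the area survives, leaving 41.79% discarded.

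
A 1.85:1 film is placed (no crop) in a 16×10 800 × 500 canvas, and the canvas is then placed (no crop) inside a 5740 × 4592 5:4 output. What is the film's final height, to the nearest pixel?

First fit — 1.85:1 into 800×500 spans the width: 800.00 × 432.43.
Second fit — the 16×10 canvas into 5740×4592 spans the width: 5740.00 × 3587.50 (×7.1750 from 800×500).
The film scales with it: height 432.43 × 7.1750 ≈ 3102.70.

3103 px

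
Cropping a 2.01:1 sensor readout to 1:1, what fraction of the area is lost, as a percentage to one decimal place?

1:1 is narrower than 2.01:1, so the crop keeps the full height and trims the width.
Fraction kept = (1.000)/(2.010) ≈ 49.75%, so 50.25% is lost.

50.2%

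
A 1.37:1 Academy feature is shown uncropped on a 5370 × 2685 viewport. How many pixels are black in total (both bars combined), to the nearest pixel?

1.37:1 Academy (1.370) < Univisium 2:1 (2.000), so the feature fills the height.
The feature is 2685 × 1.370 ≈ 3678.4500 px wide.
Leftover width: 5370 − 3678.4500 = 1691.5500 px.
Bar area = 1691.5500 × 2685 ≈ 4541812 px.

4541812 pixels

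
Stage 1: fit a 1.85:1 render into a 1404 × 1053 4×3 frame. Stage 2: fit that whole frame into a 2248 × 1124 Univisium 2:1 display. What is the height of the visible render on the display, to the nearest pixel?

810 px

First fit — 1.85:1 into 1404×1053 spans the width: 1404.00 × 758.92.
Second fit — the 4×3 canvas into 2248×1124 spans the height: 1498.67 × 1124.00 (×1.0674 from 1404×1053).
So the render's height is 758.92 × 1.0674 ≈ 810.09.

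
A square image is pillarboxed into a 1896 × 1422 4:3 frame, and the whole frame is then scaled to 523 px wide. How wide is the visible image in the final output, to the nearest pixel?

392 px

Fitted into 1896×1422, the image spans the height; its width is 1422 × 1/1 ≈ 1422.00 px.
Scaling 1896 → 523 is ×0.2758, so the width becomes 1422.00 × 0.2758 ≈ 392.25 px.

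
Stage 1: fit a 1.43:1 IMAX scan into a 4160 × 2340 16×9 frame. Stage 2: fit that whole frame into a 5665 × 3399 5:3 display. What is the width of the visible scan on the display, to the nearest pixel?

4557 px

Inside the 4160×2340 canvas the scan is height-limited at 3346.20 × 2340.00.
Second fit — the 16×9 canvas into 5665×3399 spans the width: 5665.00 × 3186.56 (×1.3618 from 4160×2340).
The scan scales with it: width 3346.20 × 1.3618 ≈ 4556.78.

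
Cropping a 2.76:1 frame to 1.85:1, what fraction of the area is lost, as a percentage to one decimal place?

33.0%

The height stays; only width is cut (since 1.85:1 is narrower than 2.76:1).
Area ratio = (1.850)/(2.760) = 67.03%; the remaining 32.97% is cropped out.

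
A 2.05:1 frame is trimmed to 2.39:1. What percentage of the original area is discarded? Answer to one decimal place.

Going from 2.05:1 to 2.39:1 means cutting height while keeping width.
(2.050)/(2.390) ≈ 0.858 of the area survives, leaving 14.23% discarded.

14.2%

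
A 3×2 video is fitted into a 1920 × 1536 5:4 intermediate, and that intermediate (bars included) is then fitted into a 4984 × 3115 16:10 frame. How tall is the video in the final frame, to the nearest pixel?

2596 px

3×2 in 1920×1536: fills the width, so the video is 1920.00 × 1280.00.
5:4 in 4984×3115: fills the height, so the intermediate becomes 3893.75 × 3115.00 — a scale of ×2.0280.
Applying the same ×2.0280: 1280.00 → 2595.83.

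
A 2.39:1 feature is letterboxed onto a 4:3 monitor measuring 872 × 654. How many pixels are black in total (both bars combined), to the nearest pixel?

252136 pixels

2.39:1 is wider than 4:3, so it spans the full width.
That makes the image 364.8536 px tall (872 / 2.390).
Black = 654 − 364.8536 = 289.1464 px.
That's 289.1464 × 872 ≈ 252136 black pixels.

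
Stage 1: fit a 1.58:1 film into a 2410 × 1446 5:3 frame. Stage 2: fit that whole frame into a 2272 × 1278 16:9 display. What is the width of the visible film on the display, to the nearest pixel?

First fit — 1.58:1 into 2410×1446 spans the height: 2284.68 × 1446.00.
5:3 in 2272×1278: fills the height, so the intermediate becomes 2130.00 × 1278.00 — a scale of ×0.8838.
So the film's width is 2284.68 × 0.8838 ≈ 2019.24.

2019 px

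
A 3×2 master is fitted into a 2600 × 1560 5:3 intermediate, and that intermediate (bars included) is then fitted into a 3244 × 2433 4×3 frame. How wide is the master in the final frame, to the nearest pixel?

2920 px

First fit — 3×2 into 2600×1560 spans the height: 2340.00 × 1560.00.
The 5:3 canvas is width-limited in 3244×2433, giving 3244.00 × 1946.40; scale factor 1.2477.
Applying the same ×1.2477: 2340.00 → 2919.60.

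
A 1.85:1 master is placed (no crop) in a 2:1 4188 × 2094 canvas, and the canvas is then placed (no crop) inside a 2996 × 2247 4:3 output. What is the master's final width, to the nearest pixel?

1.85:1 in 4188×2094: fills the height, so the master is 3873.90 × 2094.00.
The 2:1 canvas is width-limited in 2996×2247, giving 2996.00 × 1498.00; scale factor 0.7154.
Applying the same ×0.7154: 3873.90 → 2771.30.

2771 px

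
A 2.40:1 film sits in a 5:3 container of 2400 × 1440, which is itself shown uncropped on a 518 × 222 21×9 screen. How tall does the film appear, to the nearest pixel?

Inside the 2400×1440 canvas the film is width-limited at 2400.00 × 1000.00.
5:3 in 518×222: fills the height, so the intermediate becomes 370.00 × 222.00 — a scale of ×0.1542.
The film scales with it: height 1000.00 × 0.1542 ≈ 154.17.

154 px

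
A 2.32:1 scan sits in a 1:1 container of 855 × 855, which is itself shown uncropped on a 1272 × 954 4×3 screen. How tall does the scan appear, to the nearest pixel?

411 px

2.32:1 in 855×855: fills the width, so the scan is 855.00 × 368.53.
The 1:1 canvas is height-limited in 1272×954, giving 954.00 × 954.00; scale factor 1.1158.
The scan scales with it: height 368.53 × 1.1158 ≈ 411.21.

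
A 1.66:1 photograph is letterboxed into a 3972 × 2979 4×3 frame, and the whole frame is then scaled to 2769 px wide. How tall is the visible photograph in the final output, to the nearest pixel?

1668 px

At 3972×2979 the photograph is width-limited, so height = 3972 / 1.660 ≈ 2392.77 px.
Scaling 3972 → 2769 is ×0.6971, so the height becomes 2392.77 × 0.6971 ≈ 1668.07 px.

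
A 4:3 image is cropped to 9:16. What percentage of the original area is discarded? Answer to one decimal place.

57.8%

Going from 4:3 to 9:16 means cutting width while keeping height.
Area ratio = (0.562)/(1.333) = 42.19%; the remaining 57.81% is cropped out.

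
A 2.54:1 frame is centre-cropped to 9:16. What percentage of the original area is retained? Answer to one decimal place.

9:16 is narrower than 2.54:1, so the crop keeps the full height and trims the width.
Fraction kept = (0.562)/(2.540) ≈ 22.15%.

22.1%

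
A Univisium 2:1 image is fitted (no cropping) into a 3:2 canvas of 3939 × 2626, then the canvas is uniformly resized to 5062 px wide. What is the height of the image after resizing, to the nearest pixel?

At 3939×2626 the image is width-limited, so height = 3939 × 1/2 ≈ 1969.50 px.
Scaling 3939 → 5062 is ×1.2851, so the height becomes 1969.50 × 1.2851 ≈ 2531.00 px.

2531 px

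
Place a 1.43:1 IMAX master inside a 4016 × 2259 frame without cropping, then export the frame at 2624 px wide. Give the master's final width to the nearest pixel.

At 4016×2259 the master is height-limited, so width = 2259 × 1.430 ≈ 3230.37 px.
The frame scales by 2624/4016 = 0.6534; 3230.37 × 0.6534 ≈ 2110.68 px.

2111 px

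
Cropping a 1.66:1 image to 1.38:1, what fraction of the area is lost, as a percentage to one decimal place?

The height stays; only width is cut (since 1.38:1 is narrower than 1.66:1).
Fraction kept = (1.380)/(1.660) ≈ 83.13%, so 16.87% is lost.

16.9%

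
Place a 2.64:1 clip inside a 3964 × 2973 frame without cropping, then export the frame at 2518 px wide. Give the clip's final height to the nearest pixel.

In the 3964×2973 frame the clip fills the width: height = 3964 / 2.640 ≈ 1501.52 px.
Resizing to 2518 px wide multiplies everything by 0.6352: 1501.52 → 953.79 px.

954 px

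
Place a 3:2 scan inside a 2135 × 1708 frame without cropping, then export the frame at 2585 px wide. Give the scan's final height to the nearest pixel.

At 2135×1708 the scan is width-limited, so height = 2135 × 2/3 ≈ 1423.33 px.
Scaling 2135 → 2585 is ×1.2108, so the height becomes 1423.33 × 1.2108 ≈ 1723.33 px.

1723 px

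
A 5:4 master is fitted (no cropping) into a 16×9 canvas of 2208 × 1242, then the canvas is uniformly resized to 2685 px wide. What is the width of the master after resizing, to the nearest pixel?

1888 px

In the 2208×1242 frame the master fills the height: width = 1242 × 5/4 ≈ 1552.50 px.
The frame scales by 2685/2208 = 1.2160; 1552.50 × 1.2160 ≈ 1887.89 px.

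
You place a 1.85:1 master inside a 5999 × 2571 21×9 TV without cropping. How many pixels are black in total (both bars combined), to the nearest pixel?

3194853 pixels

1.85:1 is narrower than 21×9, so it spans the full height.
Content width = 2571 × 1.850 ≈ 4756.3500 px.
Black = 5999 − 4756.3500 = 1242.6500 px.
Across the 2571-px span: 1242.6500 × 2571 ≈ 3194853 px.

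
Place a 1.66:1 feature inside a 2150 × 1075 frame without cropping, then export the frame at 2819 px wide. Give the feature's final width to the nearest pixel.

2340 px

In the 2150×1075 frame the feature fills the height: width = 1075 × 1.660 ≈ 1784.50 px.
Scaling 2150 → 2819 is ×1.3112, so the width becomes 1784.50 × 1.3112 ≈ 2339.77 px.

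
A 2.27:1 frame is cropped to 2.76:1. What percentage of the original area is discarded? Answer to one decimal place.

Going from 2.27:1 to 2.76:1 means cutting height while keeping width.
Fraction kept = (2.270)/(2.760) ≈ 82.25%, so 17.75% is lost.

17.8%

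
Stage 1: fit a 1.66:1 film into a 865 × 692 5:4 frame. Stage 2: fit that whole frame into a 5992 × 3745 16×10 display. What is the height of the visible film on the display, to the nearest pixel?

2820 px

Inside the 865×692 canvas the film is width-limited at 865.00 × 521.08.
5:4 in 5992×3745: fills the height, so the intermediate becomes 4681.25 × 3745.00 — a scale of ×5.4118.
The film scales with it: height 521.08 × 5.4118 ≈ 2820.03.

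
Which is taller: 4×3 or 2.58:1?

4×3

4×3 = 1.333 and 2.58; 2.58 > 1.333. The smaller width-to-height ratio is the taller frame.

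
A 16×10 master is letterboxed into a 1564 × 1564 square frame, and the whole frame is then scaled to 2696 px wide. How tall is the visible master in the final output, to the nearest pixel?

1685 px

In the 1564×1564 frame the master fills the width: height = 1564 × 10/16 ≈ 977.50 px.
The frame scales by 2696/1564 = 1.7238; 977.50 × 1.7238 ≈ 1685.00 px.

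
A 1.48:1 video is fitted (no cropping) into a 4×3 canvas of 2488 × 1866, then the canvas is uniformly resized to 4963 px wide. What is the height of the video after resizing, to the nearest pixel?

Fitted into 2488×1866, the video spans the width; its height is 2488 / 1.480 ≈ 1681.08 px.
Scaling 2488 → 4963 is ×1.9948, so the height becomes 1681.08 × 1.9948 ≈ 3353.38 px.

3353 px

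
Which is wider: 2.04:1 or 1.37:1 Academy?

2.04 and 1.37; 2.04 > 1.37.

2.04:1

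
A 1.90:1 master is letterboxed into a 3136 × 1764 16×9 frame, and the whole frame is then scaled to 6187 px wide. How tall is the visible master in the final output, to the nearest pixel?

In the 3136×1764 frame the master fills the width: height = 3136 / 1.900 ≈ 1650.53 px.
Resizing to 6187 px wide multiplies everything by 1.9729: 1650.53 → 3256.32 px.

3256 px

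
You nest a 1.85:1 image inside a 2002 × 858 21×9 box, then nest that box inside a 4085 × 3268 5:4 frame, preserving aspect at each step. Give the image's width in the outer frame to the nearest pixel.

1.85:1 in 2002×858: fills the height, so the image is 1587.30 × 858.00.
21×9 in 4085×3268: fills the width, so the intermediate becomes 4085.00 × 1750.71 — a scale of ×2.0405.
So the image's width is 1587.30 × 2.0405 ≈ 3238.82.

3239 px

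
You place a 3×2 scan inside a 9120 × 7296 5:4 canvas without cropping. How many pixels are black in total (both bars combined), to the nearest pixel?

11089920 pixels

3×2 is wider than 5:4, so it spans the full width.
The scan is 9120 × 2/3 ≈ 6080.0000 px tall.
7296 − 6080.0000 = 1216.0000 px of bars.
Bar area = 1216.0000 × 9120 ≈ 11089920 px.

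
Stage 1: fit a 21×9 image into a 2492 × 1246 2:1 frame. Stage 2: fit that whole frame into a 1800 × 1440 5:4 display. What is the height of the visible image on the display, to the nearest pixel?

771 px

First fit — 21×9 into 2492×1246 spans the width: 2492.00 × 1068.00.
The 2:1 canvas is width-limited in 1800×1440, giving 1800.00 × 900.00; scale factor 0.7223.
Applying the same ×0.7223: 1068.00 → 771.43.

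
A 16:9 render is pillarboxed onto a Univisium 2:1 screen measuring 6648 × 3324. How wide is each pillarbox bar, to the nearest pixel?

16:9 is narrower than Univisium 2:1, so it spans the full height.
The render is 3324 × 16/9 ≈ 5909.33 px wide.
Black = 6648 − 5909.33 = 738.67 px, or 369.33 per bar.

369 px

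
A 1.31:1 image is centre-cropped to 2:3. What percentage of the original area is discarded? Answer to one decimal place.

The height stays; only width is cut (since 2:3 is narrower than 1.31:1).
Area ratio = (0.667)/(1.310) = 50.89%; the remaining 49.11% is cropped out.

49.1%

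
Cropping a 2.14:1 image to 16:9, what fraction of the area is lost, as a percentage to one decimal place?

16.9%

Going from 2.14:1 to 16:9 means cutting width while keeping height.
Fraction kept = (1.778)/(2.140) ≈ 83.07%, so 16.93% is lost.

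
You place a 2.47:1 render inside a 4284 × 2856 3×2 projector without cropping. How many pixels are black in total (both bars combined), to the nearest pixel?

4804879 pixels

Since 2.470 > 1.500, the render is width-limited.
That makes the image 1734.4130 px tall (4284 / 2.470).
Leftover height: 2856 − 1734.4130 = 1121.5870 px.
Bar area = 1121.5870 × 4284 ≈ 4804879 px.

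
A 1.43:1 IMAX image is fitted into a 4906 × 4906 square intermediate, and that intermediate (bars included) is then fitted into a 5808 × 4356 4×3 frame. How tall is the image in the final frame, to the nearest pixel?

1.43:1 IMAX in 4906×4906: fills the width, so the image is 4906.00 × 3430.77.
The square canvas is height-limited in 5808×4356, giving 4356.00 × 4356.00; scale factor 0.8879.
So the image's height is 3430.77 × 0.8879 ≈ 3046.15.

3046 px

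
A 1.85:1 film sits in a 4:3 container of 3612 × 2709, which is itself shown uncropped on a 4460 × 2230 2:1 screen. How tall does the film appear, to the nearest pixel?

1607 px

First fit — 1.85:1 into 3612×2709 spans the width: 3612.00 × 1952.43.
4:3 in 4460×2230: fills the height, so the intermediate becomes 2973.33 × 2230.00 — a scale of ×0.8232.
Applying the same ×0.8232: 1952.43 → 1607.21.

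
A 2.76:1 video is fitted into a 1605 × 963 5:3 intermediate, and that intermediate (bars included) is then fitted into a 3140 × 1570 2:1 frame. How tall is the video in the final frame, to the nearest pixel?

948 px

First fit — 2.76:1 into 1605×963 spans the width: 1605.00 × 581.52.
5:3 in 3140×1570: fills the height, so the intermediate becomes 2616.67 × 1570.00 — a scale of ×1.6303.
So the video's height is 581.52 × 1.6303 ≈ 948.07.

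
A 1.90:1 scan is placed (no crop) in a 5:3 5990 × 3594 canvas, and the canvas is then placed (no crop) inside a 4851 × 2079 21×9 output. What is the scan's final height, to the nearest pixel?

1.90:1 in 5990×3594: fills the width, so the scan is 5990.00 × 3152.63.
Second fit — the 5:3 canvas into 4851×2079 spans the height: 3465.00 × 2079.00 (×0.5785 from 5990×3594).
The scan scales with it: height 3152.63 × 0.5785 ≈ 1823.68.

1824 px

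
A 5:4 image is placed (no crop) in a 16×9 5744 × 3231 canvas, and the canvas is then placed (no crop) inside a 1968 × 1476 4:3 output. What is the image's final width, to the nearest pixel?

First fit — 5:4 into 5744×3231 spans the height: 4038.75 × 3231.00.
Second fit — the 16×9 canvas into 1968×1476 spans the width: 1968.00 × 1107.00 (×0.3426 from 5744×3231).
So the image's width is 4038.75 × 0.3426 ≈ 1383.75.

1384 px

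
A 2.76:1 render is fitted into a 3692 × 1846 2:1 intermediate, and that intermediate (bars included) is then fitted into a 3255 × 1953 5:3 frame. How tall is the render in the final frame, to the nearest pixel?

1179 px

Inside the 3692×1846 canvas the render is width-limited at 3692.00 × 1337.68.
2:1 in 3255×1953: fills the width, so the intermediate becomes 3255.00 × 1627.50 — a scale of ×0.8816.
Applying the same ×0.8816: 1337.68 → 1179.35.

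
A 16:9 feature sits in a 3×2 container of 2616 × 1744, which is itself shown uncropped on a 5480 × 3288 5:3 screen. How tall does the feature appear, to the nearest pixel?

16:9 in 2616×1744: fills the width, so the feature is 2616.00 × 1471.50.
Second fit — the 3×2 canvas into 5480×3288 spans the height: 4932.00 × 3288.00 (×1.8853 from 2616×1744).
Applying the same ×1.8853: 1471.50 → 2774.25.

2774 px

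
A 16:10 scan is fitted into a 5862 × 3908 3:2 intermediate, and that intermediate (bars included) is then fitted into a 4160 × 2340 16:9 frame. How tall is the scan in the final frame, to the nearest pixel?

16:10 in 5862×3908: fills the width, so the scan is 5862.00 × 3663.75.
The 3:2 canvas is height-limited in 4160×2340, giving 3510.00 × 2340.00; scale factor 0.5988.
So the scan's height is 3663.75 × 0.5988 ≈ 2193.75.

2194 px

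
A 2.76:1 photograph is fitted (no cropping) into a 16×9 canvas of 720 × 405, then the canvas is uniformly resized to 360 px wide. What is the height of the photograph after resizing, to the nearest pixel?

Fitted into 720×405, the photograph spans the width; its height is 720 / 2.760 ≈ 260.87 px.
Resizing to 360 px wide multiplies everything by 0.5000: 260.87 → 130.43 px.

130 px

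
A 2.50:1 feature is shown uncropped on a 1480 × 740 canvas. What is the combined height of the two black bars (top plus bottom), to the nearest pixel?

2.50:1 (2.500) > Univisium 2:1 (2.000), so the feature fills the width.
Content height = 1480 / 2.500 ≈ 592.00 px.
Black = 740 − 592.00 = 148.00 px.

148 px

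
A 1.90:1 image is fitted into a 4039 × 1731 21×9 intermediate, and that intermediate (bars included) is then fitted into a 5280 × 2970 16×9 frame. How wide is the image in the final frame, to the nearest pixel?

First fit — 1.90:1 into 4039×1731 spans the height: 3288.90 × 1731.00.
Second fit — the 21×9 canvas into 5280×2970 spans the width: 5280.00 × 2262.86 (×1.3073 from 4039×1731).
So the image's width is 3288.90 × 1.3073 ≈ 4299.43.

4299 px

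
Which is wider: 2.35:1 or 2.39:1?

2.39:1

2.35 and 2.39; 2.39 > 2.35.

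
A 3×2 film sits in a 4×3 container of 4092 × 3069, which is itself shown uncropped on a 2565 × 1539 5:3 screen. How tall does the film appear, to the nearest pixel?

1368 px

First fit — 3×2 into 4092×3069 spans the width: 4092.00 × 2728.00.
The 4×3 canvas is height-limited in 2565×1539, giving 2052.00 × 1539.00; scale factor 0.5015.
Applying the same ×0.5015: 2728.00 → 1368.00.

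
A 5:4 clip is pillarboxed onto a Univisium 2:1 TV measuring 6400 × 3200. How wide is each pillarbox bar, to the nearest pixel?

5:4 (1.250) < Univisium 2:1 (2.000), so the clip fills the height.
That makes the image 4000.00 px wide (3200 × 5/4).
6400 − 4000.00 = 2400.00 px of bars (1200.00 each).

1200 px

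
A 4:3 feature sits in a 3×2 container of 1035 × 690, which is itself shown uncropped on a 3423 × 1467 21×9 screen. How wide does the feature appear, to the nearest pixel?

First fit — 4:3 into 1035×690 spans the height: 920.00 × 690.00.
Second fit — the 3×2 canvas into 3423×1467 spans the height: 2200.50 × 1467.00 (×2.1261 from 1035×690).
So the feature's width is 920.00 × 2.1261 ≈ 1956.00.

1956 px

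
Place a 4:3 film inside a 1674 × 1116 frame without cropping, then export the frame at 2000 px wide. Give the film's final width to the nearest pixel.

At 1674×1116 the film is height-limited, so width = 1116 × 4/3 ≈ 1488.00 px.
Resizing to 2000 px wide multiplies everything by 1.1947: 1488.00 → 1777.78 px.

1778 px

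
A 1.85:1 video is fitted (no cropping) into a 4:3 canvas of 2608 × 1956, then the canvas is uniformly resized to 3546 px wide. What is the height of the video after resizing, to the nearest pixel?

At 2608×1956 the video is width-limited, so height = 2608 / 1.850 ≈ 1409.73 px.
Resizing to 3546 px wide multiplies everything by 1.3597: 1409.73 → 1916.76 px.

1917 px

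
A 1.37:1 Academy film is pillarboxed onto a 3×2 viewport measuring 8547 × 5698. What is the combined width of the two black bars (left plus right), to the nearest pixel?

741 px

1.37:1 Academy (1.370) < 3×2 (1.500), so the film fills the height.
That makes the image 7806.26 px wide (5698 × 1.370).
8547 − 7806.26 = 740.74 px of bars.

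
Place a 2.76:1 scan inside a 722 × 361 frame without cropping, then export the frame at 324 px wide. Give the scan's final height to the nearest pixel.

Fitted into 722×361, the scan spans the width; its height is 722 / 2.760 ≈ 261.59 px.
Resizing to 324 px wide multiplies everything by 0.4488: 261.59 → 117.39 px.

117 px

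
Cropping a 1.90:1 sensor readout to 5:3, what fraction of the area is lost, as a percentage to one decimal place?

5:3 is narrower than 1.90:1, so the crop keeps the full height and trims the width.
Fraction kept = (1.667)/(1.900) ≈ 87.72%, so 12.28% is lost.

12.3%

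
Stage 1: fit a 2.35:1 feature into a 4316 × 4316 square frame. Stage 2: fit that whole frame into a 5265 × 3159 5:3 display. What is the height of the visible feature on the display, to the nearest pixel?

Inside the 4316×4316 canvas the feature is width-limited at 4316.00 × 1836.60.
Second fit — the square canvas into 5265×3159 spans the height: 3159.00 × 3159.00 (×0.7319 from 4316×4316).
Applying the same ×0.7319: 1836.60 → 1344.26.

1344 px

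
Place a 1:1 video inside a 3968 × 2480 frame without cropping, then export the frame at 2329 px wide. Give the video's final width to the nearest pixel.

In the 3968×2480 frame the video fills the height: width = 2480 × 1/1 ≈ 2480.00 px.
The frame scales by 2329/3968 = 0.5869; 2480.00 × 0.5869 ≈ 1455.62 px.

1456 px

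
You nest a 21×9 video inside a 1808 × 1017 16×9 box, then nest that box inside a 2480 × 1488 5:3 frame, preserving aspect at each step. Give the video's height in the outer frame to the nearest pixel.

21×9 in 1808×1017: fills the width, so the video is 1808.00 × 774.86.
16×9 in 2480×1488: fills the width, so the intermediate becomes 2480.00 × 1395.00 — a scale of ×1.3717.
So the video's height is 774.86 × 1.3717 ≈ 1062.86.

1063 px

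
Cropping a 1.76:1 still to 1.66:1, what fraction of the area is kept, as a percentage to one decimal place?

94.3%

The height stays; only width is cut (since 1.66:1 is narrower than 1.76:1).
Fraction kept = (1.660)/(1.760) ≈ 94.32%.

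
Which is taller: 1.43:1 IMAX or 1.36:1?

1.36:1

1.43 and 1.36; 1.43 > 1.36. The smaller width-to-height ratio is the taller frame.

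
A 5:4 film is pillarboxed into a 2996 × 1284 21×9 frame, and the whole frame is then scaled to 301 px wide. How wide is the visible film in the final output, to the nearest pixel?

Fitted into 2996×1284, the film spans the height; its width is 1284 × 5/4 ≈ 1605.00 px.
Resizing to 301 px wide multiplies everything by 0.1005: 1605.00 → 161.25 px.

161 px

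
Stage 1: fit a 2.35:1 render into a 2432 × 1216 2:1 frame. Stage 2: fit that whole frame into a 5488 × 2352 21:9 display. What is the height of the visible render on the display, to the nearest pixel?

2.35:1 in 2432×1216: fills the width, so the render is 2432.00 × 1034.89.
2:1 in 5488×2352: fills the height, so the intermediate becomes 4704.00 × 2352.00 — a scale of ×1.9342.
Applying the same ×1.9342: 1034.89 → 2001.70.

2002 px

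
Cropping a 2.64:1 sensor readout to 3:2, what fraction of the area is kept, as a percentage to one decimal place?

56.8%

The height stays; only width is cut (since 3:2 is narrower than 2.64:1).
Fraction kept = (1.500)/(2.640) ≈ 56.82%.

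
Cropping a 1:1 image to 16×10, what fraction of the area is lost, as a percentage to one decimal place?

37.5%

Going from 1:1 to 16×10 means cutting height while keeping width.
Area ratio = (1.000)/(1.600) = 62.50%; the remaining 37.50% is cropped out.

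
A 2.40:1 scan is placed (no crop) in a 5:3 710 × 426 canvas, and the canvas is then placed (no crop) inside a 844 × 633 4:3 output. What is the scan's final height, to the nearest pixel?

352 px

Inside the 710×426 canvas the scan is width-limited at 710.00 × 295.83.
5:3 in 844×633: fills the width, so the intermediate becomes 844.00 × 506.40 — a scale of ×1.1887.
So the scan's height is 295.83 × 1.1887 ≈ 351.67.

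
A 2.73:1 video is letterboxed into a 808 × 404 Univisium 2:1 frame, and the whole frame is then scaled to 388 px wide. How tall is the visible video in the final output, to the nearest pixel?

142 px

At 808×404 the video is width-limited, so height = 808 / 2.730 ≈ 295.97 px.
Resizing to 388 px wide multiplies everything by 0.4802: 295.97 → 142.12 px.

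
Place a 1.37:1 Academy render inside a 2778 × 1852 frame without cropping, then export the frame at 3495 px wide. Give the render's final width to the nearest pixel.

At 2778×1852 the render is height-limited, so width = 1852 × 1.370 ≈ 2537.24 px.
Resizing to 3495 px wide multiplies everything by 1.2581: 2537.24 → 3192.10 px.

3192 px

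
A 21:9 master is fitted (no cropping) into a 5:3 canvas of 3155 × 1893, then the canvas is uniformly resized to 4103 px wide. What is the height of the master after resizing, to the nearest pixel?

In the 3155×1893 frame the master fills the width: height = 3155 × 9/21 ≈ 1352.14 px.
The frame scales by 4103/3155 = 1.3005; 1352.14 × 1.3005 ≈ 1758.43 px.

1758 px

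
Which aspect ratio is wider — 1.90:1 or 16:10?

1.90:1

1.9 and 16:10 = 1.6; 1.9 > 1.6.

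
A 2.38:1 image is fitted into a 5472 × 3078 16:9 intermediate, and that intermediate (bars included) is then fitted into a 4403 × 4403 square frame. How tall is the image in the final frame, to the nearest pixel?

First fit — 2.38:1 into 5472×3078 spans the width: 5472.00 × 2299.16.
The 16:9 canvas is width-limited in 4403×4403, giving 4403.00 × 2476.69; scale factor 0.8046.
The image scales with it: height 2299.16 × 0.8046 ≈ 1850.00.

1850 px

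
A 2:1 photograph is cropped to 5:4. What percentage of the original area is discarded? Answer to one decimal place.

37.5%

5:4 is narrower than 2:1, so the crop keeps the full height and trims the width.
Area ratio = (1.250)/(2.000) = 62.50%; the remaining 37.50% is cropped out.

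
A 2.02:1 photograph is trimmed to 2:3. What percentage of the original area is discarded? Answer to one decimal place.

67.0%

Going from 2.02:1 to 2:3 means cutting width while keeping height.
Area ratio = (0.667)/(2.020) = 33.00%; the remaining 67.00% is cropped out.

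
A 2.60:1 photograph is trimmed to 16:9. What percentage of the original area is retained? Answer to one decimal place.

The height stays; only width is cut (since 16:9 is narrower than 2.60:1).
Area ratio = (1.778)/(2.600) = 68.38% retained.

68.4%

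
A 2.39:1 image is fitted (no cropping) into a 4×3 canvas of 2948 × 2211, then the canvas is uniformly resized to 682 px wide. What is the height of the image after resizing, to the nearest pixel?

285 px

In the 2948×2211 frame the image fills the width: height = 2948 / 2.390 ≈ 1233.47 px.
The frame scales by 682/2948 = 0.2313; 1233.47 × 0.2313 ≈ 285.36 px.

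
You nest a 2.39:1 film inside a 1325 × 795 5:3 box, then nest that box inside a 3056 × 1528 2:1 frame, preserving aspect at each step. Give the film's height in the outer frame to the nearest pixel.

2.39:1 in 1325×795: fills the width, so the film is 1325.00 × 554.39.
5:3 in 3056×1528: fills the height, so the intermediate becomes 2546.67 × 1528.00 — a scale of ×1.9220.
Applying the same ×1.9220: 554.39 → 1065.55.

1066 px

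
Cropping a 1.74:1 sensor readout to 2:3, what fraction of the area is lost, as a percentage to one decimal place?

61.7%

Going from 1.74:1 to 2:3 means cutting width while keeping height.
Area ratio = (0.667)/(1.740) = 38.31%; the remaining 61.69% is cropped out.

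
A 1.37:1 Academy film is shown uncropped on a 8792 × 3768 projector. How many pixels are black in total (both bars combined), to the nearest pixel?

13677237 pixels

1.37:1 Academy is narrower than 21×9, so it spans the full height.
That makes the image 5162.1600 px wide (3768 × 1.370).
8792 − 5162.1600 = 3629.8400 px of bars.
Bar area = 3629.8400 × 3768 ≈ 13677237 px.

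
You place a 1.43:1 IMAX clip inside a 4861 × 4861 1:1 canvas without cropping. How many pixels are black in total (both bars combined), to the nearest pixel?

7105320 pixels

1.43:1 IMAX is wider than 1:1, so it spans the full width.
Content height = 4861 / 1.430 ≈ 3399.3007 px.
4861 − 3399.3007 = 1461.6993 px of bars.
Across the 4861-px span: 1461.6993 × 4861 ≈ 7105320 px.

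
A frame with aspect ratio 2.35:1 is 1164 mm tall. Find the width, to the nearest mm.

2735 mm

1164 × 2.350 = 2735.40.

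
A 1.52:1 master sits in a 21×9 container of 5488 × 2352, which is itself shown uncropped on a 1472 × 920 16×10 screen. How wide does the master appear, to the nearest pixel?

959 px

First fit — 1.52:1 into 5488×2352 spans the height: 3575.04 × 2352.00.
Second fit — the 21×9 canvas into 1472×920 spans the width: 1472.00 × 630.86 (×0.2682 from 5488×2352).
Applying the same ×0.2682: 3575.04 → 958.90.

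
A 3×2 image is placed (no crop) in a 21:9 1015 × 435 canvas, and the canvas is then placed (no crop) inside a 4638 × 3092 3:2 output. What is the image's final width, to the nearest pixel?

2982 px

Inside the 1015×435 canvas the image is height-limited at 652.50 × 435.00.
The 21:9 canvas is width-limited in 4638×3092, giving 4638.00 × 1987.71; scale factor 4.5695.
Applying the same ×4.5695: 652.50 → 2981.57.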